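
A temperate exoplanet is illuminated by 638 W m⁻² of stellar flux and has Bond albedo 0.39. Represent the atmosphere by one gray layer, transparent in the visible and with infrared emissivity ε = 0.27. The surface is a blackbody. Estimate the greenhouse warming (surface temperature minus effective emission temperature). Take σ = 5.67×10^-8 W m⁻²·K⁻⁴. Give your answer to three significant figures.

7.51 K

At the top of the atmosphere, σT_e⁴ = S(1−α)/4 = 97.30 W m⁻², giving T_e = 203.5 K.
The surface balance (absorbed SW + ε·downward IR = σT_s⁴) with T_a⁴ = T_s⁴/2 reduces to T_s = T_e·[2/(2−ε)]^¼ = 211.0 K.
The atmosphere warms the surface by 7.515 K.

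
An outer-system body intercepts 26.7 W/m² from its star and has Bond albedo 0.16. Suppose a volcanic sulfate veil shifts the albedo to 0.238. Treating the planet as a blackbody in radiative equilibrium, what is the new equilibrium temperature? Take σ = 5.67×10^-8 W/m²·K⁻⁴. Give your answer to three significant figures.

With the new albedo, S(1−α₂)/4 = 5.086 W/m², so T₂ = 97.32 K.

97.3 kelvin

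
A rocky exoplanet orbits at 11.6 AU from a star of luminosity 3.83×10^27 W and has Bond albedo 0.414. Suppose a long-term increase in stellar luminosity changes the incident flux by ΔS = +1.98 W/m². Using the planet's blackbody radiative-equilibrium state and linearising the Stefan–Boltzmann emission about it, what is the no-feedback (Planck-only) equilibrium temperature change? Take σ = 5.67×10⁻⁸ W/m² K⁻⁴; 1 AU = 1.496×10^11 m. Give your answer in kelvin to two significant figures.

0.62 K

d = 11.6 × 1.496×10^11 m = 1.735×10^12 m.
Spreading L over a sphere of radius d: S = 3.83×10^27/(4π·1.74×10^12²) = 101.2 W/m².
Unperturbed T_e = [101.2·(1−0.414)/(4σ)]^¼ = 127.2 K.
Only a fraction (1−α) is absorbed and it's spread over 4πR², so ΔF = (1−α)ΔS/4 = 0.2901 W/m².
Planck response: λ_P = 4σT_e³ = 4·5.67×10⁻⁸·(127.2)³ = 0.4664 W/m²/K.
ΔT₀ = ΔF/λ_P = 0.2901/0.4664 = 0.622 K.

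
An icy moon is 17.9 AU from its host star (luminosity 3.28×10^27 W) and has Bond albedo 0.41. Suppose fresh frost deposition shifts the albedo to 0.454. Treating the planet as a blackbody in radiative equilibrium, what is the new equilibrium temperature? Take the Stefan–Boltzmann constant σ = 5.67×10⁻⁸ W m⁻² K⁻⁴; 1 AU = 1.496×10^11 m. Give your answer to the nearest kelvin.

97 kelvin

Orbital distance: d = 17.9 AU = 2.678×10^12 m.
Flux at the orbit: S = L/(4πd²) = 3.28×10^27/(4π·(2.68×10^12)²) = 36.40 W m⁻².
New equilibrium: T₂ = [(1−0.454)·36.40/(4σ)]^(1/4) = 96.75 K.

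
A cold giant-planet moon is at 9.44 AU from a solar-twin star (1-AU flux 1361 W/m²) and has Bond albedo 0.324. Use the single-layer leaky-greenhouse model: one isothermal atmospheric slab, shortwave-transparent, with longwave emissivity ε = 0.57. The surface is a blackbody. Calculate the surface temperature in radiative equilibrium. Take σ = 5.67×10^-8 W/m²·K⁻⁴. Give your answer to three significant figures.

Flux at the orbit: S = 1361/(9.44)² = 15.27 W/m².
Effective emission temperature (TOA balance): σT_e⁴ = S(1−α)/4 = 2.581 W/m² → T_e = 82.14 K.
Surface balance with a leaky layer gives σT_s⁴ = σT_e⁴·2/(2−ε), so T_s = T_e·[2/(2−0.57)]^(1/4) = 89.33 K.

89.3 kelvin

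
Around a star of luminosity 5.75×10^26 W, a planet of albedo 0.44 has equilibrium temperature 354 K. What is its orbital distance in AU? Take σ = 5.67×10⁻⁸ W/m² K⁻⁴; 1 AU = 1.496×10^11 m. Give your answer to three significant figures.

Energy balance gives S = 4σT⁴/(1−α) = 6360 W/m².
Then d = [L/(4πS)]^(1/2) = 8.482×10^10 m, i.e. 0.5670 AU.

0.567 AU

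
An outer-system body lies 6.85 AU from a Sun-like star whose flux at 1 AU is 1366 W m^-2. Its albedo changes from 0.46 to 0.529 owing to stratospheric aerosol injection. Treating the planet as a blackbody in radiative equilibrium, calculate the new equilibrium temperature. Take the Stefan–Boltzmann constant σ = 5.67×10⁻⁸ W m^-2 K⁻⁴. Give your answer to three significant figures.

Flux at the orbit: S = 1366/(6.85)² = 29.11 W m^-2.
New equilibrium: T₂ = [(1−0.529)·29.11/(4σ)]^(1/4) = 88.18 K.

88.2 K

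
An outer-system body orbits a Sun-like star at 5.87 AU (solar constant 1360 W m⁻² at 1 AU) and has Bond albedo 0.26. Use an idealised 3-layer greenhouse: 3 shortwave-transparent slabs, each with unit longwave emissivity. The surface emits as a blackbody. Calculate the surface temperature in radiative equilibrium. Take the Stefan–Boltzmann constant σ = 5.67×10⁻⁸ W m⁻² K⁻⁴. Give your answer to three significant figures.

Flux at the orbit: S = 1360/(5.87)² = 39.47 W m⁻².
Top-of-atmosphere balance: σT_e⁴ = S(1−α)/4 = 7.302 W m⁻² → T_e = 106.5 K.
For an N-layer opaque stack, T_s⁴ = (N+1)T_e⁴, hence T_s = (4)^(1/4)×106.5 K = 150.7 K.

151 K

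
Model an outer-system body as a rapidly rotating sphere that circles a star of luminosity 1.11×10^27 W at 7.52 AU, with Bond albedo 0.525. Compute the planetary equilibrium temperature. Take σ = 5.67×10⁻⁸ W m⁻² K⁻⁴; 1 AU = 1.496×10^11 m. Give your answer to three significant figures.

110 K

d = 7.52 × 1.496×10^11 m = 1.125×10^12 m.
Spreading L over a sphere of radius d: S = 1.11×10^27/(4π·1.12×10^12²) = 69.79 W m⁻².
Averaging over the sphere, the absorbed flux is S(1−α)/4 = 8.288 W m⁻².
In equilibrium σT⁴ equals this, so T = 110.0 K.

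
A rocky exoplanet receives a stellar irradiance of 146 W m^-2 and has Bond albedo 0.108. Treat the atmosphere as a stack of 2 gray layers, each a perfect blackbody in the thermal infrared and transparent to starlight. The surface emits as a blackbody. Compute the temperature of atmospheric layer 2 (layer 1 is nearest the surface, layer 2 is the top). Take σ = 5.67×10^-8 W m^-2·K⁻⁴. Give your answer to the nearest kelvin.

The effective emission temperature is T_e = [S(1−α)/(4σ)]^¼ = 154.8 K.
Each opaque layer satisfies 2T_j⁴ = T_{j−1}⁴ + T_{j+1}⁴, giving T_k⁴ = (N+1−k)T_e⁴.
T_2 = (1)^(1/4)·154.8 = 154.8 K.

155 K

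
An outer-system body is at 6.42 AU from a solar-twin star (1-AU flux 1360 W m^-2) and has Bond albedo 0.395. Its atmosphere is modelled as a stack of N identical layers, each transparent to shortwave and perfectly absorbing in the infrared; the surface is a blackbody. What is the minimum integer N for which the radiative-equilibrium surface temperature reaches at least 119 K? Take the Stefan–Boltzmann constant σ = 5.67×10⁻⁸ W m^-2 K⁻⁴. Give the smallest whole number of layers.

By the inverse-square law, S = 1360/6.42² = 33.00 W m^-2.
Top-of-atmosphere balance: σT_e⁴ = S(1−α)/4 = 4.991 W m^-2 → T_e = 96.86 K.
Since T_s⁴ = (N+1)T_e⁴, we need N ≥ (T_s/T_e)⁴ − 1 = 1.278.
So N ≥ 1.278; the smallest integer is N = 2.

2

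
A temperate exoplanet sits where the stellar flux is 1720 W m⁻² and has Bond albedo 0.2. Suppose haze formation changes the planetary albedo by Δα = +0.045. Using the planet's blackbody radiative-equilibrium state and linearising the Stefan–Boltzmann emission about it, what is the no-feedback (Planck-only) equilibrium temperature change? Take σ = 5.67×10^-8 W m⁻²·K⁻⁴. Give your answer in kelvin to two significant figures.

Unperturbed T_e = [1720·(1−0.2)/(4σ)]^¼ = 279.1 K.
TOA radiative forcing: ΔF = −S·Δα/4 = −1720·(+0.045)/4 = -19.35 W m⁻².
The Planck feedback parameter is 4σT_e³ = 4.930 W m⁻²/K.
Hence the no-feedback warming is ΔF/(4σT_e³) = -3.92 K.

-3.9 kelvin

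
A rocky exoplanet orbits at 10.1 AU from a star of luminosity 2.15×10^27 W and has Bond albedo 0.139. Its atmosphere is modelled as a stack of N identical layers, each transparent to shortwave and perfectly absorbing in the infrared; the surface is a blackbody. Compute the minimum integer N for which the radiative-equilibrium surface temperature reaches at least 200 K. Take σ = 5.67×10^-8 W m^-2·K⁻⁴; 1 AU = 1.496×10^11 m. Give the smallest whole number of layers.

d = 10.1 × 1.496×10^11 m = 1.511×10^12 m.
S = L/(4πd²) = 74.94 W m^-2.
The effective emission temperature is T_e = [S(1−α)/(4σ)]^¼ = 129.9 K.
Since T_s⁴ = (N+1)T_e⁴, we need N ≥ (T_s/T_e)⁴ − 1 = 4.624.
So N ≥ 4.624; the smallest integer is N = 5.

5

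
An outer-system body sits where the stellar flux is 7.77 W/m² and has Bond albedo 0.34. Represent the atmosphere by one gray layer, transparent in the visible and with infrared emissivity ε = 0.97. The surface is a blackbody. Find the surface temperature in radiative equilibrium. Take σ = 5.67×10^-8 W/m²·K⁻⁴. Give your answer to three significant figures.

The planet radiates to space at T_e = [S(1−α)/(4σ)]^(1/4) = 68.96 K.
For a single slab of emissivity ε, T_s⁴ = 2T_e⁴/(2−ε); thus T_s = 68.96·(1.942)^(1/4) = 81.40 K.

81.4 K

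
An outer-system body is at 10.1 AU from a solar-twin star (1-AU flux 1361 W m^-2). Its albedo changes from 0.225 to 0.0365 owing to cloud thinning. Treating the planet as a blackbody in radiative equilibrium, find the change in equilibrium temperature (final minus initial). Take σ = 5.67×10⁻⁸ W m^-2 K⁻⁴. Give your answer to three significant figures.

4.60 kelvin

Flux at the orbit: S = 1361/(10.1)² = 13.34 W m^-2.
Initial: T₁ = [S(1−0.225)/(4σ)]^(1/4) = 82.17 K.
After:  T₂ = [13.34·0.964/(4σ)]^(1/4) = 86.77 K.
ΔT = T₂ − T₁ = 4.596 K.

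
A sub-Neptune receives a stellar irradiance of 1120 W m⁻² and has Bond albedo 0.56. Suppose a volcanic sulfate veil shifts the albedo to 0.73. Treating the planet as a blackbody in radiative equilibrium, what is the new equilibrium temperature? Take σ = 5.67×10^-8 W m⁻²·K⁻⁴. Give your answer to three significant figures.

191 K

New equilibrium: T₂ = [(1−0.73)·1120/(4σ)]^(1/4) = 191.1 K.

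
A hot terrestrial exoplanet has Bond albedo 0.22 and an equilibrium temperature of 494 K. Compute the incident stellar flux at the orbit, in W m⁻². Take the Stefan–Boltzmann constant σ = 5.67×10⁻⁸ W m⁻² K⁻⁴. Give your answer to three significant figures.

Invert the energy balance for S: S = 4σT⁴/(1−α).
The emitted flux is σT⁴ = 3377 W m⁻².
S = 4·3377/0.78 = 17320 W m⁻².

17300 W m⁻²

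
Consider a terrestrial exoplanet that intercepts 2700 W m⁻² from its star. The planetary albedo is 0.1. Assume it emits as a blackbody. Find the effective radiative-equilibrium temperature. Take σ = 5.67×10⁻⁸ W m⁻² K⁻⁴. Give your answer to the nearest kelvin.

The planet absorbs (1−α)S over its disc πR² and re-emits over 4πR², so the mean absorbed flux is (1−0.1)·2700/4 = 607.5 W m⁻².
Balancing against σT⁴: T = (607.5/5.67×10⁻⁸)^(1/4) = 321.7 K.

322 K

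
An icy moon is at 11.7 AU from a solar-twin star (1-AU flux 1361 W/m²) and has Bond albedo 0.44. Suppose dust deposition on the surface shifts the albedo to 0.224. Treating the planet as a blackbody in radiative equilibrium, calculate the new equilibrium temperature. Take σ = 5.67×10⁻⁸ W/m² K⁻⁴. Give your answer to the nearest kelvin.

Irradiance scales as 1/d², so S = 1361 W/m² × (1/11.7)² = 9.942 W/m².
New equilibrium: T₂ = [(1−0.224)·9.942/(4σ)]^(1/4) = 76.37 K.

76 kelvin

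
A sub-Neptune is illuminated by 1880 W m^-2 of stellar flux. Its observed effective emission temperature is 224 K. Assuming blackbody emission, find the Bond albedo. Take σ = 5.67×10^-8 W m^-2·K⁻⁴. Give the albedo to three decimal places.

0.696

From σT⁴ = S(1−α)/4 we invert for α: 1−α = 4σT⁴/S.
4σT⁴ = 4·5.67×10⁻⁸·(224)⁴ = 571.0 W m^-2.
Hence α = 1 − 571.0/1880 = 0.6963.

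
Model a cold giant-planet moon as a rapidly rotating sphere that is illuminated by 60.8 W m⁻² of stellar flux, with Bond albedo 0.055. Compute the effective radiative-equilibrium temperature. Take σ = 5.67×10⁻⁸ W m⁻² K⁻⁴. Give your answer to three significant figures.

126 K

Averaging over the sphere, the absorbed flux is S(1−α)/4 = 14.36 W m⁻².
Balancing against σT⁴: T = (14.36/5.67×10⁻⁸)^(1/4) = 126.2 K.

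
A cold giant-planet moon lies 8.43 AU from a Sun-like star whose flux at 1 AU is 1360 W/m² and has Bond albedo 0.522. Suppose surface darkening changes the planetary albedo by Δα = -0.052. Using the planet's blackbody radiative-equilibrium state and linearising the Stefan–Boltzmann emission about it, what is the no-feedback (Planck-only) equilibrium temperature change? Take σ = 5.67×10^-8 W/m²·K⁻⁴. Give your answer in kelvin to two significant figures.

Irradiance scales as 1/d², so S = 1360 W/m² × (1/8.43)² = 19.14 W/m².
Reference equilibrium: T_e = [S(1−α)/(4σ)]^(1/4) = 79.69 K.
The change in absorbed flux is Δ[S(1−α)/4] = −SΔα/4 = 0.2488 W/m².
Planck response: λ_P = 4σT_e³ = 4·5.67×10⁻⁸·(79.69)³ = 0.1148 W/m²/K.
So ΔT₀ = 0.2488/0.1148 = 2.17 K.

2.2 K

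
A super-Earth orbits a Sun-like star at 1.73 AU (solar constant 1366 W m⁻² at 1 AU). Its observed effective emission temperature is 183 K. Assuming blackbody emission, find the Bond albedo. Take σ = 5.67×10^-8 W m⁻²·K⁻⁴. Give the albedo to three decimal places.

0.443

Flux at the orbit: S = 1366/(1.73)² = 456.4 W m⁻².
Energy balance: S(1−α)/4 = σT⁴, so 1−α = 4σT⁴/S.
σT⁴ = 63.59 W m⁻², so 4σT⁴ = 254.4 W m⁻².
1−α = 254.4/456.4 = 0.5573, so α = 0.4427.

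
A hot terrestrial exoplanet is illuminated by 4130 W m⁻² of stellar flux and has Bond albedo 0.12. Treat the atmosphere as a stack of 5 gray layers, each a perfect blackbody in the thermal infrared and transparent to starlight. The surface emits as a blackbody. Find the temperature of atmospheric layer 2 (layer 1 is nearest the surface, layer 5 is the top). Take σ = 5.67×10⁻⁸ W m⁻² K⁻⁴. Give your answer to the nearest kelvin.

503 K

Top-of-atmosphere balance: σT_e⁴ = S(1−α)/4 = 908.6 W m⁻² → T_e = 355.8 K.
The net upward flux σT_e⁴ is constant between every pair of levels, so T_k⁴ = (N+1−k)T_e⁴.
With k = 2: T_2 = (5+1−2)^¼·355.8 K = 503.2 K.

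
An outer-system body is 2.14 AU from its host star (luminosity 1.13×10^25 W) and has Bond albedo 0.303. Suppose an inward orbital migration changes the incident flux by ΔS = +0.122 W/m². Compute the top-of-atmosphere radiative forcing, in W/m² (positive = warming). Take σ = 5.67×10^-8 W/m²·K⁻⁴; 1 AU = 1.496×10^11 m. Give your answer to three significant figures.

0.0213 W/m²

d = 2.14 × 1.496×10^11 m = 3.201×10^11 m.
Flux at the orbit: S = L/(4πd²) = 1.13×10^25/(4π·(3.20×10^11)²) = 8.774 W/m².
Only a fraction (1−α) is absorbed and it's spread over 4πR², so ΔF = (1−α)ΔS/4 = 0.02126 W/m².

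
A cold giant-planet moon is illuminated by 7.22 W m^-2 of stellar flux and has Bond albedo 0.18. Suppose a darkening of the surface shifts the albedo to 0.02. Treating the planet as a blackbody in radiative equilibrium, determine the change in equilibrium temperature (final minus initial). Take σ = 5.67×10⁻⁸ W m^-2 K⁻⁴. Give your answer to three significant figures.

3.26 kelvin

With α = 0.18, T₁ = 71.48 K.
With α = 0.02, T₂ = 74.74 K.
ΔT = T₂ − T₁ = 3.257 K.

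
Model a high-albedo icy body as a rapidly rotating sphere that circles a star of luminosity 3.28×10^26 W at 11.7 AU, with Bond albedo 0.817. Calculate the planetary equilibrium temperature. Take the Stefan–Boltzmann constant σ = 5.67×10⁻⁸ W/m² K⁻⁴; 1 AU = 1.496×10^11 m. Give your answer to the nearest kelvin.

51 K

Orbital distance: d = 11.7 AU = 1.750×10^12 m.
S = L/(4πd²) = 8.520 W/m².
Averaging over the sphere, the absorbed flux is S(1−α)/4 = 0.3898 W/m².
Set σT⁴ = 0.3898 → T = (0.3898/σ)^(1/4) = 51.20 K.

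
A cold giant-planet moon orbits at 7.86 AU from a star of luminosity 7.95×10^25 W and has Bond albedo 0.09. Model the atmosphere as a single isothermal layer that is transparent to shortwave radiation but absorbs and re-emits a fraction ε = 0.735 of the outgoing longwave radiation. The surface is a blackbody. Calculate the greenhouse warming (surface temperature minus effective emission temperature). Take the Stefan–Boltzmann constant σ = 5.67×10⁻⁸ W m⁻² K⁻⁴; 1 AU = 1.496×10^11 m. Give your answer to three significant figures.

Orbital distance: d = 7.86 AU = 1.176×10^12 m.
S = L/(4πd²) = 4.576 W m⁻².
Effective emission temperature (TOA balance): σT_e⁴ = S(1−α)/4 = 1.041 W m⁻² → T_e = 65.46 K.
The surface balance (absorbed SW + ε·downward IR = σT_s⁴) with T_a⁴ = T_s⁴/2 reduces to T_s = T_e·[2/(2−ε)]^¼ = 73.40 K.
T_s − T_e = 73.40 − 65.46 = 7.942 K.

7.94 K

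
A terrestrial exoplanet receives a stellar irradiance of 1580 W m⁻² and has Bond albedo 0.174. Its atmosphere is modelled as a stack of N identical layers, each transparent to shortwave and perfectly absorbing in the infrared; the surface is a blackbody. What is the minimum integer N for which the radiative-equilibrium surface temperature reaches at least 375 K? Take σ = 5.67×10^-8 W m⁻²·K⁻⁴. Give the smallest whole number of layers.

3

Top-of-atmosphere balance: σT_e⁴ = S(1−α)/4 = 326.3 W m⁻² → T_e = 275.4 K.
Need (N+1)T_e⁴ ≥ T_s⁴, i.e. N+1 ≥ (375/275.4)⁴ = 3.437.
The minimum whole number is N = 3.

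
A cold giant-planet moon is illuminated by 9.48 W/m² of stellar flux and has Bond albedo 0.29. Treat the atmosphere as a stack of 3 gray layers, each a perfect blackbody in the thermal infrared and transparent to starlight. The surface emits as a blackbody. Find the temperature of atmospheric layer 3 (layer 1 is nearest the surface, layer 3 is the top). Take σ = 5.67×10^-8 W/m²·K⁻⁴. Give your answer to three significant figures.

73.8 kelvin

OLR = S(1−α)/4 = 1.683 W/m²; the top layer radiates at T_e = 73.81 K.
The net upward flux σT_e⁴ is constant between every pair of levels, so T_k⁴ = (N+1−k)T_e⁴.
With k = 3: T_3 = (3+1−3)^¼·73.81 K = 73.81 K.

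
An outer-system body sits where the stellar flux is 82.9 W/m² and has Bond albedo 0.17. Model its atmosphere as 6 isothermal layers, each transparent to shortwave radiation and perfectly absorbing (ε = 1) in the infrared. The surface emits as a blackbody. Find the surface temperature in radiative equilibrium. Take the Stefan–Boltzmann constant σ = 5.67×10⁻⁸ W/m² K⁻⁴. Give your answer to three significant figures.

215 K

OLR = S(1−α)/4 = 17.20 W/m²; the top layer radiates at T_e = 132.0 K.
Layer-by-layer balance gives σT_s⁴ = (N+1)σT_e⁴, so T_s = 7^¼·132.0 = 214.7 K.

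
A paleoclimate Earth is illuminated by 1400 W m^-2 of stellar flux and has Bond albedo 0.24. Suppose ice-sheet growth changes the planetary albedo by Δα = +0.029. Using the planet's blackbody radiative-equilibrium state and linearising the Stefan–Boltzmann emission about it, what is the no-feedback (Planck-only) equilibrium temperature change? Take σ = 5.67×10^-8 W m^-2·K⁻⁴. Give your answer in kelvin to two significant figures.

-2.5 K

The baseline emission temperature is T_e = 261.7 K.
ΔF = −(S/4)Δα = −(1400/4)×(+0.029) = -10.15 W m^-2.
The Planck feedback parameter is 4σT_e³ = 4.066 W m^-2/K.
Hence the no-feedback warming is ΔF/(4σT_e³) = -2.50 K.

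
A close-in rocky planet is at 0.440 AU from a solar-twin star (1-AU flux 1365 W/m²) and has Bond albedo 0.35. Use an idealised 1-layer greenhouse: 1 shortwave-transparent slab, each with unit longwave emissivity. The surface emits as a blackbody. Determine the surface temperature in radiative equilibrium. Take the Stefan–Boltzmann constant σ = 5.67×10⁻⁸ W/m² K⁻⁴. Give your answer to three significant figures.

448 K

Flux at the orbit: S = 1365/(0.440)² = 7051 W/m².
OLR = S(1−α)/4 = 1146 W/m²; the top layer radiates at T_e = 377.0 K.
For an N-layer opaque stack, T_s⁴ = (N+1)T_e⁴, hence T_s = (2)^(1/4)×377.0 K = 448.4 K.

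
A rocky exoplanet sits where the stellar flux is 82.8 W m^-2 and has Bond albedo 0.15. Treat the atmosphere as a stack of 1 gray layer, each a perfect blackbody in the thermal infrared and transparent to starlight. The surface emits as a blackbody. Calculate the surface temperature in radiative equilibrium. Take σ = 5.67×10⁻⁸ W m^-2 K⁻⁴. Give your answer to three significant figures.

The effective emission temperature is T_e = [S(1−α)/(4σ)]^¼ = 132.7 K.
With N = 1 opaque layers, T_s = (N+1)^(1/4)·T_e = 2^(1/4)·132.7 = 157.8 K.

158 K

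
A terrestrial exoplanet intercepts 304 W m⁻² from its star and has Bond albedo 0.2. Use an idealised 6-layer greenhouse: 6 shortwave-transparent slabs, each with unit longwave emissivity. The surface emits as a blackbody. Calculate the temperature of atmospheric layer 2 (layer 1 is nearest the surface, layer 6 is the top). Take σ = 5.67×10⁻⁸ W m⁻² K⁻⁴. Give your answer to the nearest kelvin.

Top-of-atmosphere balance: σT_e⁴ = S(1−α)/4 = 60.80 W m⁻² → T_e = 181.0 K.
The net upward flux σT_e⁴ is constant between every pair of levels, so T_k⁴ = (N+1−k)T_e⁴.
With k = 2: T_2 = (6+1−2)^¼·181.0 K = 270.6 K.

271 K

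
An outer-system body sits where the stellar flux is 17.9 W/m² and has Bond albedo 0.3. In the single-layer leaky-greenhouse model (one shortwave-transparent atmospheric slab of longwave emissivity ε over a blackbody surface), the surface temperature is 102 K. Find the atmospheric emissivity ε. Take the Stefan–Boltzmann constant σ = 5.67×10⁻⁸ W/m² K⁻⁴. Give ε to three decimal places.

Effective temperature: T_e = [S(1−α)/(4σ)]^(1/4) = 86.21 K.
T_s⁴ = T_e⁴·2/(2−ε) → ε = 2 − 2(T_e/T_s)⁴ = 2 − 2·(86.21/102)⁴ = 0.9792.

0.979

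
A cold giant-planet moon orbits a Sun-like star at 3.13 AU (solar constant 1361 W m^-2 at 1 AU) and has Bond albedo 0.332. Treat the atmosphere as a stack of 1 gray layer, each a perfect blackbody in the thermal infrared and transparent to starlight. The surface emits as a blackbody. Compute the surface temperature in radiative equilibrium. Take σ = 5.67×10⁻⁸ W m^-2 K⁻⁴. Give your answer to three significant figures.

By the inverse-square law, S = 1361/3.13² = 138.9 W m^-2.
The effective emission temperature is T_e = [S(1−α)/(4σ)]^¼ = 142.2 K.
Layer-by-layer balance gives σT_s⁴ = (N+1)σT_e⁴, so T_s = 2^¼·142.2 = 169.1 K.

169 kelvin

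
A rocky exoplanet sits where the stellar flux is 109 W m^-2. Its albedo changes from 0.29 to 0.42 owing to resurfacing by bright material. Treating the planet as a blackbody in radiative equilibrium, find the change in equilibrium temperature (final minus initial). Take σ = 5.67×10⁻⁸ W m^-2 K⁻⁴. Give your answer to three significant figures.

-6.70 K

Before: T₁ = [109.0·0.71/(4σ)]^(1/4) = 135.9 K.
Final:   T₂ = [S(1−0.42)/(4σ)]^(1/4) = 129.2 K.
ΔT = T₂ − T₁ = -6.701 K.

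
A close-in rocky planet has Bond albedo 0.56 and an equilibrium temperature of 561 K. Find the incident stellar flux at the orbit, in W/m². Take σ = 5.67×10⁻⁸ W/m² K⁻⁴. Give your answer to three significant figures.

From S(1−α)/4 = σT⁴: S = 4σT⁴/(1−α).
σT⁴ = 5.67×10⁻⁸·(561)⁴ = 5616 W/m².
So S = 4×5616/(1−0.56) = 51060 W/m².

51100 W/m²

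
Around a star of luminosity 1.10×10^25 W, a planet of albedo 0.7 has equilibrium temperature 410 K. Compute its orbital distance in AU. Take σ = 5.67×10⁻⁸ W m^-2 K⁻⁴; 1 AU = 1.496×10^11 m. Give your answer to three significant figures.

Energy balance gives S = 4σT⁴/(1−α) = 21360 W m^-2.
Then d = [L/(4πS)]^(1/2) = 6.401×10^9 m, i.e. 0.04279 AU.

0.0428 AU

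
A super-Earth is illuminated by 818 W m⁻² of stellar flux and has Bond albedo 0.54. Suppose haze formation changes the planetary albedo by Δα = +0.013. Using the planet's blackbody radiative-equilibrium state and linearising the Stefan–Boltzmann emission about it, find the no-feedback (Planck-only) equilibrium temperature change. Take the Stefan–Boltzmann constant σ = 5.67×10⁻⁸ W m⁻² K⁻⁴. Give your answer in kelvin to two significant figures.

The baseline emission temperature is T_e = 201.8 K.
The change in absorbed flux is Δ[S(1−α)/4] = −SΔα/4 = -2.659 W m⁻².
Linearising σT⁴ gives d(σT⁴)/dT = 4σT_e³ = 1.864 W m⁻² per K.
Hence the no-feedback warming is ΔF/(4σT_e³) = -1.43 K.

-1.4 K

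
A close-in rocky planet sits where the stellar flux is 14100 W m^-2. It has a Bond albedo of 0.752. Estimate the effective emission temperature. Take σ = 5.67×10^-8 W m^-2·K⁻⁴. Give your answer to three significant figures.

352 kelvin

Averaging over the sphere, the absorbed flux is S(1−α)/4 = 874.2 W m^-2.
In equilibrium σT⁴ equals this, so T = 352.4 K.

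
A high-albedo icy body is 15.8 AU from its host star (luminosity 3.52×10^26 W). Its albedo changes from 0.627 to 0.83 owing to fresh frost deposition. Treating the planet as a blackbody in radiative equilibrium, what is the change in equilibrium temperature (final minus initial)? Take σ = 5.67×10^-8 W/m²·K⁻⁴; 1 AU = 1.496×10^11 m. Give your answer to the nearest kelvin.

Orbital distance: d = 15.8 AU = 2.364×10^12 m.
Flux at the orbit: S = L/(4πd²) = 3.52×10^26/(4π·(2.36×10^12)²) = 5.014 W/m².
With α = 0.627, T₁ = 53.59 K.
With α = 0.83, T₂ = 44.03 K.
Change: 44.03 − 53.59 = -9.557 K.

-10 K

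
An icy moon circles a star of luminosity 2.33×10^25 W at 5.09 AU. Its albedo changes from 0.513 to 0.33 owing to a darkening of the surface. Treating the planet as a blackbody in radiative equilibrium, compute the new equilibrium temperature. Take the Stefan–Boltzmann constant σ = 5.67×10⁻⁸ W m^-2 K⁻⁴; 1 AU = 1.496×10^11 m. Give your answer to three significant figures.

55.4 K

d = 5.09 × 1.496×10^11 m = 7.615×10^11 m.
Flux at the orbit: S = L/(4πd²) = 2.33×10^25/(4π·(7.61×10^11)²) = 3.198 W m^-2.
New equilibrium: T₂ = [(1−0.33)·3.198/(4σ)]^(1/4) = 55.44 K.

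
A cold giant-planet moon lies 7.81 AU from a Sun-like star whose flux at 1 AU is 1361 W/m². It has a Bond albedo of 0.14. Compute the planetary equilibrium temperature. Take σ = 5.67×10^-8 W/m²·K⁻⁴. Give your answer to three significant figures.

95.9 K

Flux at the orbit: S = 1361/(7.81)² = 22.31 W/m².
Absorbed flux (global mean): S(1−α)/4 = 22.31·0.86/4 = 4.797 W/m².
Set σT⁴ = 4.797 → T = (4.797/σ)^(1/4) = 95.91 K.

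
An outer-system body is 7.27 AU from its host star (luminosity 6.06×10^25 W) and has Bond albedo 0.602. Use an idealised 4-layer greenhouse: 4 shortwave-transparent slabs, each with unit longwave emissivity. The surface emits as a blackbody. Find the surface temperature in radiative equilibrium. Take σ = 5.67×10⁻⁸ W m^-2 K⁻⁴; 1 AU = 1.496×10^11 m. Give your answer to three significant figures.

Orbital distance: d = 7.27 AU = 1.088×10^12 m.
Spreading L over a sphere of radius d: S = 6.06×10^25/(4π·1.09×10^12²) = 4.077 W m^-2.
Top-of-atmosphere balance: σT_e⁴ = S(1−α)/4 = 0.4057 W m^-2 → T_e = 51.72 K.
Layer-by-layer balance gives σT_s⁴ = (N+1)σT_e⁴, so T_s = 5^¼·51.72 = 77.34 K.

77.3 K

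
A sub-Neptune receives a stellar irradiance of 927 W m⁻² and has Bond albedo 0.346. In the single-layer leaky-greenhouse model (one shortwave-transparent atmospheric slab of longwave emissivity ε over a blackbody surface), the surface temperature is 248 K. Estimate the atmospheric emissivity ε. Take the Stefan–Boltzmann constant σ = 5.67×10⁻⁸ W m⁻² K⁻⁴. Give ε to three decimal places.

0.587

First, T_e = [927.0·(1−0.346)/(4σ)]^(1/4) = 227.4 K.
Inverting T_s⁴ = 2T_e⁴/(2−ε): (T_e/T_s)⁴ = 0.7067, so ε = 2(1 − 0.7067) = 0.5867.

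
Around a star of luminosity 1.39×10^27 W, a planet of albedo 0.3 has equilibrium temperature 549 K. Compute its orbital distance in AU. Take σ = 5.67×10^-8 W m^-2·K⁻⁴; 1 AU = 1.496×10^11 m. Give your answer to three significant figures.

The flux needed for this T is 4σT⁴/(1−0.3) = 29430 W m^-2.
S = L/(4πd²) → d = √(L/4πS) = √(1.39×10^27/(4π·29430)) = 6.130×10^10 m = 0.4098 AU.

0.410 AU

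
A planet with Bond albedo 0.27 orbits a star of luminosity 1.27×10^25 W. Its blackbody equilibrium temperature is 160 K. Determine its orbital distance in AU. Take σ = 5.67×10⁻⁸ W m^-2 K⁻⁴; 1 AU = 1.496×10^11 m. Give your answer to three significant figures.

0.471 AU

The flux needed for this T is 4σT⁴/(1−0.27) = 203.6 W m^-2.
Then d = [L/(4πS)]^(1/2) = 7.045×10^10 m, i.e. 0.4709 AU.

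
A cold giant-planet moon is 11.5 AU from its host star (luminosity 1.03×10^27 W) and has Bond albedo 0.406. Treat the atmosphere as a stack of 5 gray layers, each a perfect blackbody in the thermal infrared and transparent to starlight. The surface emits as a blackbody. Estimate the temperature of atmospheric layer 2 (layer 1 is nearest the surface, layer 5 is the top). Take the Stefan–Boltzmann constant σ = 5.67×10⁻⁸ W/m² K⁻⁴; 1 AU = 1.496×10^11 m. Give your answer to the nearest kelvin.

Orbital distance: d = 11.5 AU = 1.720×10^12 m.
Flux at the orbit: S = L/(4πd²) = 1.03×10^27/(4π·(1.72×10^12)²) = 27.69 W/m².
Top-of-atmosphere balance: σT_e⁴ = S(1−α)/4 = 4.112 W/m² → T_e = 92.28 K.
Each opaque layer satisfies 2T_j⁴ = T_{j−1}⁴ + T_{j+1}⁴, giving T_k⁴ = (N+1−k)T_e⁴.
With k = 2: T_2 = (5+1−2)^¼·92.28 K = 130.5 K.

131 kelvin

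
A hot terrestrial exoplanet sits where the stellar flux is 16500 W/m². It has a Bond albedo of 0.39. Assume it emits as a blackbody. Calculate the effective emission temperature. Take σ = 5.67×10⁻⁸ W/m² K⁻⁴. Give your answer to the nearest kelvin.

Averaging over the sphere, the absorbed flux is S(1−α)/4 = 2516 W/m².
Balancing against σT⁴: T = (2516/5.67×10⁻⁸)^(1/4) = 459.0 K.

459 K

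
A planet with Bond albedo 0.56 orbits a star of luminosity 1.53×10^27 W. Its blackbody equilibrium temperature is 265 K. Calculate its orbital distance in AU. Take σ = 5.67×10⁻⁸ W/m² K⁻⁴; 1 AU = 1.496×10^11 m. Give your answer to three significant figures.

Energy balance gives S = 4σT⁴/(1−α) = 2542 W/m².
S = L/(4πd²) → d = √(L/4πS) = √(1.53×10^27/(4π·2542)) = 2.189×10^11 m = 1.463 AU.

1.46 AU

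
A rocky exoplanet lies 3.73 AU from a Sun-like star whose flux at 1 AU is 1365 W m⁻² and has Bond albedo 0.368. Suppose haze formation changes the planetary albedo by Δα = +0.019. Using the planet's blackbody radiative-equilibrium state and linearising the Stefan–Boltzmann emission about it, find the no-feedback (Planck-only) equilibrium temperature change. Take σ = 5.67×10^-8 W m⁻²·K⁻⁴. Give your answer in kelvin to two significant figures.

By the inverse-square law, S = 1365/3.73² = 98.11 W m⁻².
Reference equilibrium: T_e = [S(1−α)/(4σ)]^(1/4) = 128.6 K.
TOA radiative forcing: ΔF = −S·Δα/4 = −98.11·(+0.019)/4 = -0.4660 W m⁻².
Planck response: λ_P = 4σT_e³ = 4·5.67×10⁻⁸·(128.6)³ = 0.4822 W m⁻²/K.
So ΔT₀ = -0.4660/0.4822 = -0.966 K.

-0.97 K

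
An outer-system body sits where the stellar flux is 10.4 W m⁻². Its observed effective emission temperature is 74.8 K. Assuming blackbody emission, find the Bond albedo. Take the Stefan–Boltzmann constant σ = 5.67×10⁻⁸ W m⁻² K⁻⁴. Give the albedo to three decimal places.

0.317

Energy balance: S(1−α)/4 = σT⁴, so 1−α = 4σT⁴/S.
4σT⁴ = 4·5.67×10⁻⁸·(74.8)⁴ = 7.100 W m⁻².
Hence α = 1 − 7.100/10.40 = 0.3173.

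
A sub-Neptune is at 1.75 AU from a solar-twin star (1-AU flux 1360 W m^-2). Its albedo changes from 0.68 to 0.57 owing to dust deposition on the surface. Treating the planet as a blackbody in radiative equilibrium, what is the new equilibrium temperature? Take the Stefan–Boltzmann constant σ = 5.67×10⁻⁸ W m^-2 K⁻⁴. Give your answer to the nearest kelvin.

170 K

By the inverse-square law, S = 1360/1.75² = 444.1 W m^-2.
New equilibrium: T₂ = [(1−0.57)·444.1/(4σ)]^(1/4) = 170.3 K.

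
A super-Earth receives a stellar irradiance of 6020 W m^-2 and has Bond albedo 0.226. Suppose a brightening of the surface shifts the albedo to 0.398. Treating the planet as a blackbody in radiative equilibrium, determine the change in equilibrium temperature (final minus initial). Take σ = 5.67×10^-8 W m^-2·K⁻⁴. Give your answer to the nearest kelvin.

-23 K

Before: T₁ = [6020·0.774/(4σ)]^(1/4) = 378.6 K.
With α = 0.398, T₂ = 355.5 K.
ΔT = T₂ − T₁ = -23.05 K.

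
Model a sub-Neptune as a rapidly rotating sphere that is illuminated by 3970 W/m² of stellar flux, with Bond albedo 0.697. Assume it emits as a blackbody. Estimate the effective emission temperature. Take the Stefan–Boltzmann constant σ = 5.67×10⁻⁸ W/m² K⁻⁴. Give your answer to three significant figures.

Averaging over the sphere, the absorbed flux is S(1−α)/4 = 300.7 W/m².
In equilibrium σT⁴ equals this, so T = 269.9 K.

270 K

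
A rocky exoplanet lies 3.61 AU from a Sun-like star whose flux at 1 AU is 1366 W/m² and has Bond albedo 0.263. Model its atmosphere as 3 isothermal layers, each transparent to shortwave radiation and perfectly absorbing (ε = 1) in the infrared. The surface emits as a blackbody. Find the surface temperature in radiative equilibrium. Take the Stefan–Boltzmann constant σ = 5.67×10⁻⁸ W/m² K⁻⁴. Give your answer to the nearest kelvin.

By the inverse-square law, S = 1366/3.61² = 104.8 W/m².
The effective emission temperature is T_e = [S(1−α)/(4σ)]^¼ = 135.9 K.
For an N-layer opaque stack, T_s⁴ = (N+1)T_e⁴, hence T_s = (4)^(1/4)×135.9 K = 192.1 K.

192 K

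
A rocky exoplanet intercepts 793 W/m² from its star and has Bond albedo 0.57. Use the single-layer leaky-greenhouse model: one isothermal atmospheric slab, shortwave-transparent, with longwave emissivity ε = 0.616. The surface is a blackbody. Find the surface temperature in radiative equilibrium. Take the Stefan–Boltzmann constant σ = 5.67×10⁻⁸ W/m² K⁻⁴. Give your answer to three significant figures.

216 kelvin

The planet radiates to space at T_e = [S(1−α)/(4σ)]^(1/4) = 196.9 K.
For a single slab of emissivity ε, T_s⁴ = 2T_e⁴/(2−ε); thus T_s = 196.9·(1.445)^(1/4) = 215.9 K.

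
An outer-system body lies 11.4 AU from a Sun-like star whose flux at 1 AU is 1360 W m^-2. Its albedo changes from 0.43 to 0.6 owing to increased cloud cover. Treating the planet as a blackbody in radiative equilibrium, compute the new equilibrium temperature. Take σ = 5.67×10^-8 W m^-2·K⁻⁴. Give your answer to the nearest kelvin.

By the inverse-square law, S = 1360/11.4² = 10.46 W m^-2.
New equilibrium: T₂ = [(1−0.6)·10.46/(4σ)]^(1/4) = 65.54 K.

66 kelvin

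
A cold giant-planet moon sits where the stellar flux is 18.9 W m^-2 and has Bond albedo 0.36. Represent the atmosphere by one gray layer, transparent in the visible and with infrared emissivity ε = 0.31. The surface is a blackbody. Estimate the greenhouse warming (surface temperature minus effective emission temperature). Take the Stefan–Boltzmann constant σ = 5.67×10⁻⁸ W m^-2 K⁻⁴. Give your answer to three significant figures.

3.67 K

Effective emission temperature (TOA balance): σT_e⁴ = S(1−α)/4 = 3.024 W m^-2 → T_e = 85.46 K.
For a single slab of emissivity ε, T_s⁴ = 2T_e⁴/(2−ε); thus T_s = 85.46·(1.183)^(1/4) = 89.13 K.
T_s − T_e = 89.13 − 85.46 = 3.675 K.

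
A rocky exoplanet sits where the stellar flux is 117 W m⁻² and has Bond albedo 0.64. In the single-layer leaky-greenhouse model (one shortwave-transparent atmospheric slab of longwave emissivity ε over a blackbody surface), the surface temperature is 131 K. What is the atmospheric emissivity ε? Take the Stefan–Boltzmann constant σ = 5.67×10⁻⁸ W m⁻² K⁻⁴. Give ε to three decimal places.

Effective temperature: T_e = [S(1−α)/(4σ)]^(1/4) = 116.7 K.
T_s⁴ = T_e⁴·2/(2−ε) → ε = 2 − 2(T_e/T_s)⁴ = 2 − 2·(116.7/131)⁴ = 0.7388.

0.739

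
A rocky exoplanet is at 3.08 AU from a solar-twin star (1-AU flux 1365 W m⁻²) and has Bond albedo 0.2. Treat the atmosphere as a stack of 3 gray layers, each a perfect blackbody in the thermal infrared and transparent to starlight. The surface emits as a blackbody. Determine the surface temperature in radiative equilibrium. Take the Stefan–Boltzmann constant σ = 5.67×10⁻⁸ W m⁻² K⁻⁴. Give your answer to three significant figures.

Irradiance scales as 1/d², so S = 1365 W m⁻² × (1/3.08)² = 143.9 W m⁻².
The effective emission temperature is T_e = [S(1−α)/(4σ)]^¼ = 150.1 K.
Layer-by-layer balance gives σT_s⁴ = (N+1)σT_e⁴, so T_s = 4^¼·150.1 = 212.3 K.

212 K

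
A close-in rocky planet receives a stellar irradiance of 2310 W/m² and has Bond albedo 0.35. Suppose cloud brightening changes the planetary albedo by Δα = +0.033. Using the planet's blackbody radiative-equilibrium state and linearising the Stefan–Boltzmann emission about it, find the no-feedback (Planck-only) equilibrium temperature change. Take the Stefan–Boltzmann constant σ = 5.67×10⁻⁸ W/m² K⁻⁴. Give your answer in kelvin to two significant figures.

Reference equilibrium: T_e = [S(1−α)/(4σ)]^(1/4) = 285.2 K.
TOA radiative forcing: ΔF = −S·Δα/4 = −2310·(+0.033)/4 = -19.06 W/m².
Planck response: λ_P = 4σT_e³ = 4·5.67×10⁻⁸·(285.2)³ = 5.264 W/m²/K.
ΔT₀ = ΔF/λ_P = -19.06/5.264 = -3.62 K.

-3.6 K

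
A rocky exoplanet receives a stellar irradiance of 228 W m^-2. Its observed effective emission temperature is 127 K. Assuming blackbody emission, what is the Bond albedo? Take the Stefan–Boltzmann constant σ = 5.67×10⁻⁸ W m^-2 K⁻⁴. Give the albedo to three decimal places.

From σT⁴ = S(1−α)/4 we invert for α: 1−α = 4σT⁴/S.
4σT⁴ = 4·5.67×10⁻⁸·(127)⁴ = 59.00 W m^-2.
1−α = 59.00/228.0 = 0.2588, so α = 0.7412.

0.741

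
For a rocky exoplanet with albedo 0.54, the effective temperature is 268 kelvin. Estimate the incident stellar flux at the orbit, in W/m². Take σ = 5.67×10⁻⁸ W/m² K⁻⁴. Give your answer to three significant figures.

From S(1−α)/4 = σT⁴: S = 4σT⁴/(1−α).
σT⁴ = 5.67×10⁻⁸·(268)⁴ = 292.5 W/m².
S = 4·292.5/0.46 = 2543 W/m².

2540 W/m²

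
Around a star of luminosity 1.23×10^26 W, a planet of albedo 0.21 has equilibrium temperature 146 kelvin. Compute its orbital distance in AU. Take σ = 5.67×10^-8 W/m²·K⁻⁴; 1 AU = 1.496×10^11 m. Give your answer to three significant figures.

The flux needed for this T is 4σT⁴/(1−0.21) = 130.4 W/m².
Then d = [L/(4πS)]^(1/2) = 2.739×10^11 m, i.e. 1.831 AU.

1.83 AU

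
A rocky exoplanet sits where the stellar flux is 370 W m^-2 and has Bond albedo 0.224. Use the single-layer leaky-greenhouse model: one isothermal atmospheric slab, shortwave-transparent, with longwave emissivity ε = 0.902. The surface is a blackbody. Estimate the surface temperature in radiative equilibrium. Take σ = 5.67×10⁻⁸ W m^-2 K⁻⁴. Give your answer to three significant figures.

219 K

The planet radiates to space at T_e = [S(1−α)/(4σ)]^(1/4) = 188.6 K.
The surface balance (absorbed SW + ε·downward IR = σT_s⁴) with T_a⁴ = T_s⁴/2 reduces to T_s = T_e·[2/(2−ε)]^¼ = 219.1 K.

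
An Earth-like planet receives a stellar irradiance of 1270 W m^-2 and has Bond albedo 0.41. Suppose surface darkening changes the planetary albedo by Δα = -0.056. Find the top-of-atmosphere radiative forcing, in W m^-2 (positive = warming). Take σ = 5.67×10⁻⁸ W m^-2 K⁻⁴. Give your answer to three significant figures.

The change in absorbed flux is Δ[S(1−α)/4] = −SΔα/4 = 17.78 W m^-2.

17.8 W m^-2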